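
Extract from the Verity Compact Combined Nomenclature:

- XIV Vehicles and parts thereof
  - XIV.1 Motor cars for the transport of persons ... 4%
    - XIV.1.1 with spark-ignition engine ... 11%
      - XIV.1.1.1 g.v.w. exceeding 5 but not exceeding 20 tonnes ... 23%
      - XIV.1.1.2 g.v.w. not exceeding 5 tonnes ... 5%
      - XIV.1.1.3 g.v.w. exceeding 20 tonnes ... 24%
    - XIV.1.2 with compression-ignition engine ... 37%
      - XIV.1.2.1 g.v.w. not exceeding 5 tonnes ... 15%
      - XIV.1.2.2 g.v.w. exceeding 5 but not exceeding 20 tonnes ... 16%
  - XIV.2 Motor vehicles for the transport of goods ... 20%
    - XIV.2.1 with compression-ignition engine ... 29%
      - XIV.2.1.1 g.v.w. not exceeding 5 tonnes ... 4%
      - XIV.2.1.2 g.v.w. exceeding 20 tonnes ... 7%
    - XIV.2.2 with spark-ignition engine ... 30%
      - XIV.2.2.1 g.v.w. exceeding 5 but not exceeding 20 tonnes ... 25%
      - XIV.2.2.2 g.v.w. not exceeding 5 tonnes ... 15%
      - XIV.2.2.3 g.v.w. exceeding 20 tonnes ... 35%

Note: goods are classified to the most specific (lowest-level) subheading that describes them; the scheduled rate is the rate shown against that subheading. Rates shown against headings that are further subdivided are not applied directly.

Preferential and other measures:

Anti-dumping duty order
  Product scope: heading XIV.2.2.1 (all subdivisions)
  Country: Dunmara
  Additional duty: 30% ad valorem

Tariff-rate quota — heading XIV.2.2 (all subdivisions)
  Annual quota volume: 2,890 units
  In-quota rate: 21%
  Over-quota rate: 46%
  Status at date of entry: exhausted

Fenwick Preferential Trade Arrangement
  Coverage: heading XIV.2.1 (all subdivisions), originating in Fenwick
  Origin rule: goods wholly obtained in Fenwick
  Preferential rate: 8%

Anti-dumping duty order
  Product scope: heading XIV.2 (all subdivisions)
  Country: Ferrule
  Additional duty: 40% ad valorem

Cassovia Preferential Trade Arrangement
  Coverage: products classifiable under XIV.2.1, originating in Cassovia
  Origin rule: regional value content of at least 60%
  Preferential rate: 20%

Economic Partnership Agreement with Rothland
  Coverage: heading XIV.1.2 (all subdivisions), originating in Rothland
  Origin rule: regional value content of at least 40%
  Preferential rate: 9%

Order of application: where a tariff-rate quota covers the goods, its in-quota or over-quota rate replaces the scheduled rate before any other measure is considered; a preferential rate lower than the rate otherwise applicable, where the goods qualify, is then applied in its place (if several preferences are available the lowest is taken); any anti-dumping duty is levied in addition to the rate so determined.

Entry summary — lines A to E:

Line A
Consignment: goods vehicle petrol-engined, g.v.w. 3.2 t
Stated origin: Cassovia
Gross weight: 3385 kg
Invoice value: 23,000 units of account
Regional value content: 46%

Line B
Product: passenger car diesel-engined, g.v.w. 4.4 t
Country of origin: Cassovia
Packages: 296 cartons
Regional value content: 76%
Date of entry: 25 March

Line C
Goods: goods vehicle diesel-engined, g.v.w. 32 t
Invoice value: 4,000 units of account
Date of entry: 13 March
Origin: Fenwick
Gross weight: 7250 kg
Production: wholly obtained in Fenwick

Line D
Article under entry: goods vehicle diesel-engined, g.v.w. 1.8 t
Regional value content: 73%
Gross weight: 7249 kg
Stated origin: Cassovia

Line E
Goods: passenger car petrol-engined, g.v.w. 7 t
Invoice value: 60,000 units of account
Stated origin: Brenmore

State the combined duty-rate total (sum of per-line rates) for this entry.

Line A: goods vehicle → XIV.2; petrol-engined → XIV.2.2; g.v.w. 3.2 t → XIV.2.2.2. Scheduled 15%. quota on XIV.2.2 exhausted → over-quota 46%; Cassovia agreement on XIV.2.1: XIV.2.2.2 not covered. → 46%.
Line B: passenger car → XIV.1; diesel-engined → XIV.1.2; g.v.w. 4.4 t → XIV.1.2.1. Scheduled 15%. Cassovia agreement on XIV.2.1: XIV.1.2.1 not covered. → 15%.
Line C: goods vehicle → XIV.2; diesel-engined → XIV.2.1; g.v.w. 32 t → XIV.2.1.2. Scheduled 7%. Fenwick agreement on XIV.2.1: wholly obtained → 8% available; preference 8% not lower than 7% → no reduction. → 7%.
Line D: goods vehicle → XIV.2; diesel-engined → XIV.2.1; g.v.w. 1.8 t → XIV.2.1.1. Scheduled 4%. Cassovia agreement on XIV.2.1: RVC ≥ 60% → 20% available; preference 20% not lower than 4% → no reduction. → 4%.
Line E: passenger car → XIV.1; petrol-engined → XIV.1.1; g.v.w. 7 t → XIV.1.1.1. Scheduled 23%. No special measure applies. → 23%.
Sum: 46% + 15% + 7% + 4% + 23% = 95%.

95%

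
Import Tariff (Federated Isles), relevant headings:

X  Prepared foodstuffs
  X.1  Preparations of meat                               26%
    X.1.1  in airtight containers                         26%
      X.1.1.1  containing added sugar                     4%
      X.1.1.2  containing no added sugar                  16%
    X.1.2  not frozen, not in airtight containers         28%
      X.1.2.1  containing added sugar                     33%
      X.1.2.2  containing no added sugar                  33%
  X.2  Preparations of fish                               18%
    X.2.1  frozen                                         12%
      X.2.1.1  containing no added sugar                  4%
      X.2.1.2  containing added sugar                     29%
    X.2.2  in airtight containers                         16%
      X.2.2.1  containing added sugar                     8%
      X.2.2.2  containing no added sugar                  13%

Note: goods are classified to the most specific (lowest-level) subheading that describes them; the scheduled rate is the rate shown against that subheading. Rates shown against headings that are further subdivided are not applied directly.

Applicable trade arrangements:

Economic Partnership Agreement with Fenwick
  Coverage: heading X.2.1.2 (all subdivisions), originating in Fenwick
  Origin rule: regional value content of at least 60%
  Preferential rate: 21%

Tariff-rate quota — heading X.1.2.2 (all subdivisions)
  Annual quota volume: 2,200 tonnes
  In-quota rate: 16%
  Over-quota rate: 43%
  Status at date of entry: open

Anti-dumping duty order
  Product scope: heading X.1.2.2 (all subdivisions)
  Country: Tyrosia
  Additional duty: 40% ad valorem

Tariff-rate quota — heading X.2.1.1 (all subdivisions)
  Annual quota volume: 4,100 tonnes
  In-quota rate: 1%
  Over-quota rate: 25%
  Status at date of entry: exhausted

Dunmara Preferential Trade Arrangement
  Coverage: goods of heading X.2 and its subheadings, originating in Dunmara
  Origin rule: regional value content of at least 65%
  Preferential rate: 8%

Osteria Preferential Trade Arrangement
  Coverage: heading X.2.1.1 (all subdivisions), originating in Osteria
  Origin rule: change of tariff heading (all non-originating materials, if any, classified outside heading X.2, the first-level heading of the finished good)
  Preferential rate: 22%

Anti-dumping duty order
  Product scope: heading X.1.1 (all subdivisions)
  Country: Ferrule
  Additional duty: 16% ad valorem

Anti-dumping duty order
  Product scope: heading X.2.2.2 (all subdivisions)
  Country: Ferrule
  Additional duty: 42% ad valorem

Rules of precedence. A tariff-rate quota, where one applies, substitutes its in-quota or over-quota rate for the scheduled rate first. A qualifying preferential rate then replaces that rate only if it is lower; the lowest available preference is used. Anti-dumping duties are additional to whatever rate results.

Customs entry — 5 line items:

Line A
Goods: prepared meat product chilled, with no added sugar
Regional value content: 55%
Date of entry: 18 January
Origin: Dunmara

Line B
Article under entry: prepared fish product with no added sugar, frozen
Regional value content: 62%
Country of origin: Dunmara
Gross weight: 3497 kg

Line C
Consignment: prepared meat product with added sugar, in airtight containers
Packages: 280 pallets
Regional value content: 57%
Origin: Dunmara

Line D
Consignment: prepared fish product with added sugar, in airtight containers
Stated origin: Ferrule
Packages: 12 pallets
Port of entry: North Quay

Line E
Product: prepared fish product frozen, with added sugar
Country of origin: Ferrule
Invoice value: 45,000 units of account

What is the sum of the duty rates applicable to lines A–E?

Line A: prepared meat product → X.1; chilled → X.1.2; with no added sugar → X.1.2.2. Scheduled 33%. quota on X.1.2.2 open → in-quota 16%; Dunmara agreement on X.2: X.1.2.2 not covered. → 16%.
Line B: prepared fish product → X.2; frozen → X.2.1; with no added sugar → X.2.1.1. Scheduled 4%. quota on X.2.1.1 exhausted → over-quota 25%; Dunmara agreement on X.2: RVC < 65%. → 25%.
Line C: prepared meat product → X.1; in airtight containers → X.1.1; with added sugar → X.1.1.1. Scheduled 4%. Dunmara agreement on X.2: X.1.1.1 not covered. → 4%.
Line D: prepared fish product → X.2; in airtight containers → X.2.2; with added sugar → X.2.2.1. Scheduled 8%. No special measure applies. → 8%.
Line E: prepared fish product → X.2; frozen → X.2.1; with added sugar → X.2.1.2. Scheduled 29%. No special measure applies. → 29%.
Sum: 16% + 25% + 4% + 8% + 29% = 82%.

82%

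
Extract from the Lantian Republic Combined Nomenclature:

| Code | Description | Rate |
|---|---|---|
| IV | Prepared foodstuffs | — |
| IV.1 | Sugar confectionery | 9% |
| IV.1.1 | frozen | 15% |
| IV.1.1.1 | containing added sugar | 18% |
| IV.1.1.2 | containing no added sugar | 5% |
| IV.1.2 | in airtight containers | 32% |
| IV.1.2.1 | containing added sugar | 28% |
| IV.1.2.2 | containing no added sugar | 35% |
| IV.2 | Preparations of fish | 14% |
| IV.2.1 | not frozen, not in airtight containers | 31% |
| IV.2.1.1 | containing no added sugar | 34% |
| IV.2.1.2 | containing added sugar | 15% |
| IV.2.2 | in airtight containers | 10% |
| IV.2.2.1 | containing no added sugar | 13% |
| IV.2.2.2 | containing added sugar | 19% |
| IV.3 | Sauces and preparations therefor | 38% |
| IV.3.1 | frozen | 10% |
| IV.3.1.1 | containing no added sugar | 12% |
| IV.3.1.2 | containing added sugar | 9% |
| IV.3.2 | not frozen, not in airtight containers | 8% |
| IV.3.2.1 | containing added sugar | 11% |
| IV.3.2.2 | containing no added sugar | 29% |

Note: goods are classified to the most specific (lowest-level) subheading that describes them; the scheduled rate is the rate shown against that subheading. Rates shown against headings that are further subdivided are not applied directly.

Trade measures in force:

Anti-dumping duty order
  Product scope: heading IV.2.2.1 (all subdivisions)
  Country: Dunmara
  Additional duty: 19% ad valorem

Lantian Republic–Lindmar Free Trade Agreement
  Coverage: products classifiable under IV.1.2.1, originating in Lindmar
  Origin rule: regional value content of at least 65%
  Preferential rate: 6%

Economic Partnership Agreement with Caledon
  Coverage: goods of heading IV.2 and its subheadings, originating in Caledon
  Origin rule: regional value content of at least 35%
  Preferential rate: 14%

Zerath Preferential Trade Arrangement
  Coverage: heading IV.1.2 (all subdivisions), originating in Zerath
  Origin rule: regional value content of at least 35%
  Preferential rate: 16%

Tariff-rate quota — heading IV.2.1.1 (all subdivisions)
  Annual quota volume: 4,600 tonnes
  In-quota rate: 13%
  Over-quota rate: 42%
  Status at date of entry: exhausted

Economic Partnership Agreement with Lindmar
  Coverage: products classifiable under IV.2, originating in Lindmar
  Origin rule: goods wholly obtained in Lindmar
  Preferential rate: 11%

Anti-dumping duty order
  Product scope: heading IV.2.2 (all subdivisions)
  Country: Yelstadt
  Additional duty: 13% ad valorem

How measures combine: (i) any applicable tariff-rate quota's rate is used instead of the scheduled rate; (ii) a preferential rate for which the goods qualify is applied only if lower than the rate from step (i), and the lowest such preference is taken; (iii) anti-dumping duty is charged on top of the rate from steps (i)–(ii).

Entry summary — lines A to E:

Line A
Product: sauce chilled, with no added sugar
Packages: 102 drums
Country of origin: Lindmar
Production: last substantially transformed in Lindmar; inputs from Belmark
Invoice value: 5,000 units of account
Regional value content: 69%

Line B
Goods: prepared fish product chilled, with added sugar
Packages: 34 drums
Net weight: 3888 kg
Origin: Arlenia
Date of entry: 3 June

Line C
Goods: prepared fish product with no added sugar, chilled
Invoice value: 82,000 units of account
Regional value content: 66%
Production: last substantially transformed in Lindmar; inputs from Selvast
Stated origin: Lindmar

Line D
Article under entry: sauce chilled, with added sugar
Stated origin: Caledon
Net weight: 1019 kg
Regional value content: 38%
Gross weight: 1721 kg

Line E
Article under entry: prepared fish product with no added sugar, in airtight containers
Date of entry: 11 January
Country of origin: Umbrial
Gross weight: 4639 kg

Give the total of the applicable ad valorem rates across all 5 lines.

Line A: sauce → IV.3; chilled → IV.3.2; with no added sugar → IV.3.2.2. Scheduled 29%. Lindmar agreement on IV.1.2.1: IV.3.2.2 not covered; Lindmar agreement on IV.2: IV.3.2.2 not covered. → 29%.
Line B: prepared fish product → IV.2; chilled → IV.2.1; with added sugar → IV.2.1.2. Scheduled 15%. No special measure applies. → 15%.
Line C: prepared fish product → IV.2; chilled → IV.2.1; with no added sugar → IV.2.1.1. Scheduled 34%. quota on IV.2.1.1 exhausted → over-quota 42%; Lindmar agreement on IV.1.2.1: IV.2.1.1 not covered; Lindmar agreement on IV.2: not wholly obtained. → 42%.
Line D: sauce → IV.3; chilled → IV.3.2; with added sugar → IV.3.2.1. Scheduled 11%. Caledon agreement on IV.2: IV.3.2.1 not covered. → 11%.
Line E: prepared fish product → IV.2; in airtight containers → IV.2.2; with no added sugar → IV.2.2.1. Scheduled 13%. No special measure applies. → 13%.
Sum: 29% + 15% + 42% + 11% + 13% = 110%.

110%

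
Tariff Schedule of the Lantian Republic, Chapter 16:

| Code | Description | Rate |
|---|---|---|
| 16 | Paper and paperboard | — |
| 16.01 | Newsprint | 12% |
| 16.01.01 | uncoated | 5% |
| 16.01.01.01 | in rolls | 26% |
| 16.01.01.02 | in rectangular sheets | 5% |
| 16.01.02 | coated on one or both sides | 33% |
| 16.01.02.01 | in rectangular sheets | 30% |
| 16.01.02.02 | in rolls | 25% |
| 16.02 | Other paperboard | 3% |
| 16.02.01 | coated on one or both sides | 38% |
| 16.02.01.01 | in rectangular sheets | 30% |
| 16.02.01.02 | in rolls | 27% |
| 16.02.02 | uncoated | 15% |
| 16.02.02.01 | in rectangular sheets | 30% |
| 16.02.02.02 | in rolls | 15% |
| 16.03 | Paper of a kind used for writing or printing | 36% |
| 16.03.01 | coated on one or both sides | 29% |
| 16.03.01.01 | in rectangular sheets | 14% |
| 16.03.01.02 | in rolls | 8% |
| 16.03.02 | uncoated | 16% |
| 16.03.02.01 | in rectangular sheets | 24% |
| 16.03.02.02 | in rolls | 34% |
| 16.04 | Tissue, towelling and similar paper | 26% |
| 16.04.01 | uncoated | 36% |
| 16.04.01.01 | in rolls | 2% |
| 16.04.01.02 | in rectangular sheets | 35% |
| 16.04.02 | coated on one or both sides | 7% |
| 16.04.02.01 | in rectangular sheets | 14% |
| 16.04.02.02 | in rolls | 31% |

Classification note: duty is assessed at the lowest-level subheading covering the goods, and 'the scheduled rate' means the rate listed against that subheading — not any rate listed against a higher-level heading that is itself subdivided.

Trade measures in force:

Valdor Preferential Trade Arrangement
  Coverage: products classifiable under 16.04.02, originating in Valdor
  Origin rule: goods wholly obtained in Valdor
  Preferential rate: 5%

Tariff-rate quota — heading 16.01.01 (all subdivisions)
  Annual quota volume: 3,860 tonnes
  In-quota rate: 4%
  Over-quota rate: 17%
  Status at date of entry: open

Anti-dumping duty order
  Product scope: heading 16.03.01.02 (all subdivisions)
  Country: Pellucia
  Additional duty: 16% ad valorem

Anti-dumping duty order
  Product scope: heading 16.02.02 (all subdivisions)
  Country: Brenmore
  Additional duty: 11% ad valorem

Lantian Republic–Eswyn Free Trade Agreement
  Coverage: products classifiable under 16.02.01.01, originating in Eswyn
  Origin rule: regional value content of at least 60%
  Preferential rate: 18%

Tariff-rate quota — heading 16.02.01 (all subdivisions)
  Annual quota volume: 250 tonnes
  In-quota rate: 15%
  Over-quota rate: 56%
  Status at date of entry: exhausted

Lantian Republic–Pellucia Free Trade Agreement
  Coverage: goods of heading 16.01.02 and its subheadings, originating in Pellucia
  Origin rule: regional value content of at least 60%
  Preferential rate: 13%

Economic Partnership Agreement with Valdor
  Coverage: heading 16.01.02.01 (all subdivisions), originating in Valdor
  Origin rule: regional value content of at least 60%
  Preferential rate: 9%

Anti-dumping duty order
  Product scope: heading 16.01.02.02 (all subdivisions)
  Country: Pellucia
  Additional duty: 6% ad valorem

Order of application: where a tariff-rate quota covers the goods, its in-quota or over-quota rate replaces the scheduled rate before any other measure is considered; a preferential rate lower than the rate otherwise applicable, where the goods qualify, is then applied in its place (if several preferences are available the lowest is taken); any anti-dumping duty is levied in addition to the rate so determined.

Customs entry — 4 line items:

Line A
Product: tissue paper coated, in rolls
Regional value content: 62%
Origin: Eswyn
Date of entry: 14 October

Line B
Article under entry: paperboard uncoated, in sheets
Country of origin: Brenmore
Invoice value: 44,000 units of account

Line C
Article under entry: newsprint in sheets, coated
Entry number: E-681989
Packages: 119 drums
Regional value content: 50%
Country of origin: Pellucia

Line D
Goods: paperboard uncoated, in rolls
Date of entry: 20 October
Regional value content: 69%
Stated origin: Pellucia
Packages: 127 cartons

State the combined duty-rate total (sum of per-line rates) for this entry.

117%

Line A: tissue paper → 16.04; coated → 16.04.02; in rolls → 16.04.02.02. Scheduled 31%. Eswyn agreement on 16.02.01.01: 16.04.02.02 not covered. → 31%.
Line B: paperboard → 16.02; uncoated → 16.02.02; in sheets → 16.02.02.01. Scheduled 30%. anti-dumping (Brenmore, 16.02.02): +11%; total 30% + 11% = 41%. → 41%.
Line C: newsprint → 16.01; coated → 16.01.02; in sheets → 16.01.02.01. Scheduled 30%. Pellucia agreement on 16.01.02: RVC < 60%. → 30%.
Line D: paperboard → 16.02; uncoated → 16.02.02; in rolls → 16.02.02.02. Scheduled 15%. Pellucia agreement on 16.01.02: 16.02.02.02 not covered. → 15%.
Sum: 31% + 41% + 30% + 15% = 117%.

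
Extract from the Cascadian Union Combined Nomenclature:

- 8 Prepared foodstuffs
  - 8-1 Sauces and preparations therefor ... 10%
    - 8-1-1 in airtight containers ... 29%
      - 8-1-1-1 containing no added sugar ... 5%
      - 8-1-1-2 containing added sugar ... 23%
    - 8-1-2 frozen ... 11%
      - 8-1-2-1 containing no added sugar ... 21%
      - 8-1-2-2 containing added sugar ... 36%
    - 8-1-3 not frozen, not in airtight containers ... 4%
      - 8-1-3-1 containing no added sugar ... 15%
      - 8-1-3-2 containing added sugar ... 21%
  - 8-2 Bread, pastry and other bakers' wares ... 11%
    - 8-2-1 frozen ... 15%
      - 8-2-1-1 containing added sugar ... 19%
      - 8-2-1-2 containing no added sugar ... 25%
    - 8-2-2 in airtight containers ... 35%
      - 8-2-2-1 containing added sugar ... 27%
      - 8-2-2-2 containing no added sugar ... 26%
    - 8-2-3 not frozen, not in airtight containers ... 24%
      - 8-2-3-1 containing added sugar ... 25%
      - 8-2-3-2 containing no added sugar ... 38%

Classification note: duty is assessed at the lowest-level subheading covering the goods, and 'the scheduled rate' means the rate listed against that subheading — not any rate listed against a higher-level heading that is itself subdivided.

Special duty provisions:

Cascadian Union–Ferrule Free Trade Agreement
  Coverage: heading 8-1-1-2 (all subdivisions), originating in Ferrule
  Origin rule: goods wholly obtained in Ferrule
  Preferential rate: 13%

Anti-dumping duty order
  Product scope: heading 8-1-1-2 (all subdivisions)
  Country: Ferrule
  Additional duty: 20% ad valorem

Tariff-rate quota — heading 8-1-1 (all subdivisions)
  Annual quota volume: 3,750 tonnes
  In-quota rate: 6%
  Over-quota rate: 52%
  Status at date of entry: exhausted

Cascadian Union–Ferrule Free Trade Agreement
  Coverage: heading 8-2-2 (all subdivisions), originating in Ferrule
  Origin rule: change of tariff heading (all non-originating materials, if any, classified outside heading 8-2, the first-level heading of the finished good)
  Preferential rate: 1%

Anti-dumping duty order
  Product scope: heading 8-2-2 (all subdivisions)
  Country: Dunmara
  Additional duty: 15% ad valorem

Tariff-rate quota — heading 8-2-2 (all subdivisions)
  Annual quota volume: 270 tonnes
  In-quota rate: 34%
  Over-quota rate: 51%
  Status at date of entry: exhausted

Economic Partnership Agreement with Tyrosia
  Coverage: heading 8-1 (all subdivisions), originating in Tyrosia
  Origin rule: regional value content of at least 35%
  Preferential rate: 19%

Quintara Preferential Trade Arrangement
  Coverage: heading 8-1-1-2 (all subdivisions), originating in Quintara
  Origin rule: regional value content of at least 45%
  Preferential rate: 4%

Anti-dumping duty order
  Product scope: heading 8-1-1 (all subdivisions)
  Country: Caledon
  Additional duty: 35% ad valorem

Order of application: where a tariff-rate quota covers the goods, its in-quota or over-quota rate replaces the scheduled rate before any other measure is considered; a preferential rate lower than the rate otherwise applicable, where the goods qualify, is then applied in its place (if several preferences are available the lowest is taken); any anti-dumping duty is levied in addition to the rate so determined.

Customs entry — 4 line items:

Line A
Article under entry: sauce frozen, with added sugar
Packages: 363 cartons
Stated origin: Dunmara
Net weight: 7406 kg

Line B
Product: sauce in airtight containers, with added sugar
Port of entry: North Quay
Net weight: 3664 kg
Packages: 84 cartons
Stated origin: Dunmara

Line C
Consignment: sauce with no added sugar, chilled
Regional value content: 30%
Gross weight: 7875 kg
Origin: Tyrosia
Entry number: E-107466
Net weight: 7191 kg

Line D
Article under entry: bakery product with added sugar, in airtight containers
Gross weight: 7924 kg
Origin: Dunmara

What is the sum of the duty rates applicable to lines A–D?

169%

Line A: sauce → 8-1; frozen → 8-1-2; with added sugar → 8-1-2-2. Scheduled 36%. No special measure applies. → 36%.
Line B: sauce → 8-1; in airtight containers → 8-1-1; with added sugar → 8-1-1-2. Scheduled 23%. quota on 8-1-1 exhausted → over-quota 52%. → 52%.
Line C: sauce → 8-1; chilled → 8-1-3; with no added sugar → 8-1-3-1. Scheduled 15%. Tyrosia agreement on 8-1: RVC < 35%. → 15%.
Line D: bakery product → 8-2; in airtight containers → 8-2-2; with added sugar → 8-2-2-1. Scheduled 27%. quota on 8-2-2 exhausted → over-quota 51%; anti-dumping (Dunmara, 8-2-2): +15%; total 51% + 15% = 66%. → 66%.
Sum: 36% + 52% + 15% + 66% = 169%.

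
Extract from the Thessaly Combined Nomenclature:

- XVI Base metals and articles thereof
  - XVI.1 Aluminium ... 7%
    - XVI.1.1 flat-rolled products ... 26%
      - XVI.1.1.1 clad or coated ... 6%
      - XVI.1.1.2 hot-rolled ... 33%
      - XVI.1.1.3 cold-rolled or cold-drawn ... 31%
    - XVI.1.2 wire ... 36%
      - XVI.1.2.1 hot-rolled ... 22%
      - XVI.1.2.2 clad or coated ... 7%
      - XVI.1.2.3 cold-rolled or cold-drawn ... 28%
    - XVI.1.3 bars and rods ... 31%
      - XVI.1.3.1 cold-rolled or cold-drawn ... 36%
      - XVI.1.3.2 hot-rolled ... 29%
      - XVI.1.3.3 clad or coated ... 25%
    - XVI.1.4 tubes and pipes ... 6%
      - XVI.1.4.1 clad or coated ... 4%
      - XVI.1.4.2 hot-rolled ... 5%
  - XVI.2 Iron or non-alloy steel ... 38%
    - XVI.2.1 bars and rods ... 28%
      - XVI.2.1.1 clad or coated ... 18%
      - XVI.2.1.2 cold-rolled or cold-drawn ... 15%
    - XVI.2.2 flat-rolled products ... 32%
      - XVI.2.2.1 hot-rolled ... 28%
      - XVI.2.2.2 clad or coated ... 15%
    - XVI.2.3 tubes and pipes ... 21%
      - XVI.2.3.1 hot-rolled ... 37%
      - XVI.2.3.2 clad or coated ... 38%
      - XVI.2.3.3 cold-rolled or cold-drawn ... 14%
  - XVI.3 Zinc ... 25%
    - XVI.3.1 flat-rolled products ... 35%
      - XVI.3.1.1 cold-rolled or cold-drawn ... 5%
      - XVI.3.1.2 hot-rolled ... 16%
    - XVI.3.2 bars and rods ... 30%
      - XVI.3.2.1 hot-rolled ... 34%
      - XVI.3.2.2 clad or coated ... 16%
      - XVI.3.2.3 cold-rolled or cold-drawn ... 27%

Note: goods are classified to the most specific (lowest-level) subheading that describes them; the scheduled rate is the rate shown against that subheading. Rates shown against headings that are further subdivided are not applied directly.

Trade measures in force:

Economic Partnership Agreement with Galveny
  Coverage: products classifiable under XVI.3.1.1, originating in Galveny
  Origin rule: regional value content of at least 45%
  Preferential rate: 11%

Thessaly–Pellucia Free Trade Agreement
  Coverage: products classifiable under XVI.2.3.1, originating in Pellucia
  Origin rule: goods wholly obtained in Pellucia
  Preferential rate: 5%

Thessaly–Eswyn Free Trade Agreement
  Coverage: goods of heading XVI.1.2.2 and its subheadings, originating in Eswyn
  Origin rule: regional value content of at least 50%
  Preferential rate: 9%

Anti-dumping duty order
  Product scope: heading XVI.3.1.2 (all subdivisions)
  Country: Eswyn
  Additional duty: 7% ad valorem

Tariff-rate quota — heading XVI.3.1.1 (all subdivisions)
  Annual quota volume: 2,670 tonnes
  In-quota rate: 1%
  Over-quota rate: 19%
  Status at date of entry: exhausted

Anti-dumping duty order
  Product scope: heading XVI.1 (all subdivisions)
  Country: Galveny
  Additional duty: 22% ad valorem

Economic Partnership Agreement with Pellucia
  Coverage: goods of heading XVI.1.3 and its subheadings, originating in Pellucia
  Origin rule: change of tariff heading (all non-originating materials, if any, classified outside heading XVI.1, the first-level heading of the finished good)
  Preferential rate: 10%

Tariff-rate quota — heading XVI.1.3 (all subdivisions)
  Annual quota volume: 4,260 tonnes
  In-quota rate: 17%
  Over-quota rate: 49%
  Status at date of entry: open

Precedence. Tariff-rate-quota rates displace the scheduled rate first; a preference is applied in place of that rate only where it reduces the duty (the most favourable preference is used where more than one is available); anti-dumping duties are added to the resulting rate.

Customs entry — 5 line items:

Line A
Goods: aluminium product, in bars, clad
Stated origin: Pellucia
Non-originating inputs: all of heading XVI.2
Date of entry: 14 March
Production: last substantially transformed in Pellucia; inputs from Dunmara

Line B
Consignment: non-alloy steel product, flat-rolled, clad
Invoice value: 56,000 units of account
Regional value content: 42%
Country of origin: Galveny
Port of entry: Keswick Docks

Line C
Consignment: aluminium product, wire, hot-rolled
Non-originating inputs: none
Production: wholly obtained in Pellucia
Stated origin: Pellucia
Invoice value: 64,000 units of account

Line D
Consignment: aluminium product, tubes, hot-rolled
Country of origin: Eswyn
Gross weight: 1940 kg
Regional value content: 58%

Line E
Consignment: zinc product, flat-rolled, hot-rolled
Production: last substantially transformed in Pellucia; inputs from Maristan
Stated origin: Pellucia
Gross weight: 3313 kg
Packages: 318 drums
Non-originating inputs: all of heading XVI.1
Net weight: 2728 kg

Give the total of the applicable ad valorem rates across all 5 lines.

Line A: aluminium → XVI.1; in bars → XVI.1.3; clad → XVI.1.3.3. Scheduled 25%. quota on XVI.1.3 open → in-quota 17%; Pellucia agreement on XVI.2.3.1: XVI.1.3.3 not covered; Pellucia agreement on XVI.1.3: CTH met → 10% available; preferential 10%. → 10%.
Line B: non-alloy steel → XVI.2; flat-rolled → XVI.2.2; clad → XVI.2.2.2. Scheduled 15%. Galveny agreement on XVI.3.1.1: XVI.2.2.2 not covered. → 15%.
Line C: aluminium → XVI.1; wire → XVI.1.2; hot-rolled → XVI.1.2.1. Scheduled 22%. Pellucia agreement on XVI.2.3.1: XVI.1.2.1 not covered; Pellucia agreement on XVI.1.3: XVI.1.2.1 not covered. → 22%.
Line D: aluminium → XVI.1; tubes → XVI.1.4; hot-rolled → XVI.1.4.2. Scheduled 5%. Eswyn agreement on XVI.1.2.2: XVI.1.4.2 not covered. → 5%.
Line E: zinc → XVI.3; flat-rolled → XVI.3.1; hot-rolled → XVI.3.1.2. Scheduled 16%. Pellucia agreement on XVI.2.3.1: XVI.3.1.2 not covered; Pellucia agreement on XVI.1.3: XVI.3.1.2 not covered. → 16%.
Sum: 10% + 15% + 22% + 5% + 16% = 68%.

68%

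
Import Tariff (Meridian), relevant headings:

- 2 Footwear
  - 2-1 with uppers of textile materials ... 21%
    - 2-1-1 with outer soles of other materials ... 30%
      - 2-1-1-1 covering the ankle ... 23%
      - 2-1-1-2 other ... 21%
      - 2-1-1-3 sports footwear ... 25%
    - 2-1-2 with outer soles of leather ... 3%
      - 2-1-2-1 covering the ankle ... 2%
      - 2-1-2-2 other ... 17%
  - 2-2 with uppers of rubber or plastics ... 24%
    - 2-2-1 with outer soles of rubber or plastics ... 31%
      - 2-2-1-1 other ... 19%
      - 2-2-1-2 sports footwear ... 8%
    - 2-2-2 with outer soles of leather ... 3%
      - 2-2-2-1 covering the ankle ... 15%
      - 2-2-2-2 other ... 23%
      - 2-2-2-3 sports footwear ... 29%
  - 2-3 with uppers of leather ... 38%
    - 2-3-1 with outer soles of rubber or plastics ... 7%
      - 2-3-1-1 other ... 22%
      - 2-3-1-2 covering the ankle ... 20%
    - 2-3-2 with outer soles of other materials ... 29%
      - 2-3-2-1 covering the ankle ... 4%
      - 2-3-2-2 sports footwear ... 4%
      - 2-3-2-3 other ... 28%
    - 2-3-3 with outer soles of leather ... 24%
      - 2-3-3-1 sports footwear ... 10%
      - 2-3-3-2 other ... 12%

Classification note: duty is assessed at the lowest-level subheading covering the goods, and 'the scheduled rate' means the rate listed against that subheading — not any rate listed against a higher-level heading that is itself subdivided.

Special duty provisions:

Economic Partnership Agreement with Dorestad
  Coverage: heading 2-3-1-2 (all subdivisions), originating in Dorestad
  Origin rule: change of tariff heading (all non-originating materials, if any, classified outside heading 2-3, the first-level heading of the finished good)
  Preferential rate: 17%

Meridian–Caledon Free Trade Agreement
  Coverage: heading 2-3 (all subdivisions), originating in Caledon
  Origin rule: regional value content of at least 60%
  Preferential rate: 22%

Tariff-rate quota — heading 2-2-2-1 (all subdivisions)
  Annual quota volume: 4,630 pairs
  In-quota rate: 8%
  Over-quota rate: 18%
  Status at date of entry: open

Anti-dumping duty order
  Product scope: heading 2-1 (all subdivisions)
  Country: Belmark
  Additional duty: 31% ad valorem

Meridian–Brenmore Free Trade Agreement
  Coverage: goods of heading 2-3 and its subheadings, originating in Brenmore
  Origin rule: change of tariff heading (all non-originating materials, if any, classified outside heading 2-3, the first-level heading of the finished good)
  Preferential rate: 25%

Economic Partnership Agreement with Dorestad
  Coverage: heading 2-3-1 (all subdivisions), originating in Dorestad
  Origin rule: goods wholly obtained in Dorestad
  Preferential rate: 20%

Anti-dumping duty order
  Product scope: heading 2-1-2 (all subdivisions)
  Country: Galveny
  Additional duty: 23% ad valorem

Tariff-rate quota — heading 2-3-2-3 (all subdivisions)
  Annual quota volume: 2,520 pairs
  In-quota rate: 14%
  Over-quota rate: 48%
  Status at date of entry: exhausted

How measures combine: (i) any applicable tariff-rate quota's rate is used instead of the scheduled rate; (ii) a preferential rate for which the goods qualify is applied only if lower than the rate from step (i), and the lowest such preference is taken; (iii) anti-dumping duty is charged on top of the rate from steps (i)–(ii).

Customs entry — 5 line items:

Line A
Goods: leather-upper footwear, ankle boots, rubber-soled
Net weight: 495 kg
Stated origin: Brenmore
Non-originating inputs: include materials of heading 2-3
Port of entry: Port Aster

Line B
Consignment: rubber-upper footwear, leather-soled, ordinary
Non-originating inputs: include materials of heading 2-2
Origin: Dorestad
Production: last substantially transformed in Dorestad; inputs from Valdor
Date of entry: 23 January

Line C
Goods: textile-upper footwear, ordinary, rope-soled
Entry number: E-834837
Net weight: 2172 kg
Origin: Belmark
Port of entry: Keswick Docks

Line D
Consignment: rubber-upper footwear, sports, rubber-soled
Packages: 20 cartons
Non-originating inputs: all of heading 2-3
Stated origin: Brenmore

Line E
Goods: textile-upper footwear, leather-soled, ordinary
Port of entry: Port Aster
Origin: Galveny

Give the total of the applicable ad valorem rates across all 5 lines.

Line A: leather-upper → 2-3; rubber-soled → 2-3-1; ankle boots → 2-3-1-2. Scheduled 20%. Brenmore agreement on 2-3: CTH not met. → 20%.
Line B: rubber-upper → 2-2; leather-soled → 2-2-2; ordinary → 2-2-2-2. Scheduled 23%. Dorestad agreement on 2-3-1-2: 2-2-2-2 not covered; Dorestad agreement on 2-3-1: 2-2-2-2 not covered. → 23%.
Line C: textile-upper → 2-1; rope-soled → 2-1-1; ordinary → 2-1-1-2. Scheduled 21%. anti-dumping (Belmark, 2-1): +31%; total 21% + 31% = 52%. → 52%.
Line D: rubber-upper → 2-2; rubber-soled → 2-2-1; sports → 2-2-1-2. Scheduled 8%. Brenmore agreement on 2-3: 2-2-1-2 not covered. → 8%.
Line E: textile-upper → 2-1; leather-soled → 2-1-2; ordinary → 2-1-2-2. Scheduled 17%. anti-dumping (Galveny, 2-1-2): +23%; total 17% + 23% = 40%. → 40%.
Sum: 20% + 23% + 52% + 8% + 40% = 143%.

143%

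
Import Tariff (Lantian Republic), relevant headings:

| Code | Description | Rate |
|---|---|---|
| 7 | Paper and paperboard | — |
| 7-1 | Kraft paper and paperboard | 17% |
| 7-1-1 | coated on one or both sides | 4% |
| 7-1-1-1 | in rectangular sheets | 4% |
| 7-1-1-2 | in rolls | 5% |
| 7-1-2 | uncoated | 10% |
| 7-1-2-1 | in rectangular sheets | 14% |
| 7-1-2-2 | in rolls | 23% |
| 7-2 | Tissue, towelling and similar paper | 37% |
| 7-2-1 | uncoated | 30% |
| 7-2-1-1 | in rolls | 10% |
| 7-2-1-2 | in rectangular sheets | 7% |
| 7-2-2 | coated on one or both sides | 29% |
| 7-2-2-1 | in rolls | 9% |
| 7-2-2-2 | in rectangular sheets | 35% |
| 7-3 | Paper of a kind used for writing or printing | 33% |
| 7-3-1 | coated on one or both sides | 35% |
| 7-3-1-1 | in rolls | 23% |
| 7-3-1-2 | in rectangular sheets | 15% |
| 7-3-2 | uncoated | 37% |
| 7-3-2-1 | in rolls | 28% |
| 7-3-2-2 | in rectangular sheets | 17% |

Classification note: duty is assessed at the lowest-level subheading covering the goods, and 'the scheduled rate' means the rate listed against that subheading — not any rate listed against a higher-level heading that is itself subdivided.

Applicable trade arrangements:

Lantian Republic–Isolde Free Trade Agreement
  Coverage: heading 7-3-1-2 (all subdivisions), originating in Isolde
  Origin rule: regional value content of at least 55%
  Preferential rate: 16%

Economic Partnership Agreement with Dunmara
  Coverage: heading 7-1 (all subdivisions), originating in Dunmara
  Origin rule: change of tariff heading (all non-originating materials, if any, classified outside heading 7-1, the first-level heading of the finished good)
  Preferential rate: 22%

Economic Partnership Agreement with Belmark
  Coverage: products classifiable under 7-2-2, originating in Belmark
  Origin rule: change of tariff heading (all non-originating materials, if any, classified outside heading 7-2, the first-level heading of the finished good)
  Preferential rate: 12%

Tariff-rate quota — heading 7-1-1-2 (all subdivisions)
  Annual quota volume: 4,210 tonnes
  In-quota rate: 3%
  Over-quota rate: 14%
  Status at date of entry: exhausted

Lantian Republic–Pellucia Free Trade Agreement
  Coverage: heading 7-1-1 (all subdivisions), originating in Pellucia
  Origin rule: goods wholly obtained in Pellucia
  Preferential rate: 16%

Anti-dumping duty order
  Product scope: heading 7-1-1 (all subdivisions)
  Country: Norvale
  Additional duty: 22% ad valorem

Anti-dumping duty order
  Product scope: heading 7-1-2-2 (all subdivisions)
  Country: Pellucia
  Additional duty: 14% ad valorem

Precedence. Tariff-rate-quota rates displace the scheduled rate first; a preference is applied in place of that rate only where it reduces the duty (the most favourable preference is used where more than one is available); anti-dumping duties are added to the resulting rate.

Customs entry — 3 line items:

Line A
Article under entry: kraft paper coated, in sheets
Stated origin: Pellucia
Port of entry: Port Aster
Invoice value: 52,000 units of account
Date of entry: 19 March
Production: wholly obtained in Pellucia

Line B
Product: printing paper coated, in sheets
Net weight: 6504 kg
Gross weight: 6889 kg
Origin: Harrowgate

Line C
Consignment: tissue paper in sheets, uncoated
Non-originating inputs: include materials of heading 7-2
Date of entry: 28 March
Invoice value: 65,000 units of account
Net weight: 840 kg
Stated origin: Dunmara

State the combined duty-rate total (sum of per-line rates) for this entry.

26%

Line A: kraft paper → 7-1; coated → 7-1-1; in sheets → 7-1-1-1. Scheduled 4%. Pellucia agreement on 7-1-1: wholly obtained → 16% available; preference 16% not lower than 4% → no reduction. → 4%.
Line B: printing paper → 7-3; coated → 7-3-1; in sheets → 7-3-1-2. Scheduled 15%. No special measure applies. → 15%.
Line C: tissue paper → 7-2; uncoated → 7-2-1; in sheets → 7-2-1-2. Scheduled 7%. Dunmara agreement on 7-1: 7-2-1-2 not covered. → 7%.
Sum: 4% + 15% + 7% = 26%.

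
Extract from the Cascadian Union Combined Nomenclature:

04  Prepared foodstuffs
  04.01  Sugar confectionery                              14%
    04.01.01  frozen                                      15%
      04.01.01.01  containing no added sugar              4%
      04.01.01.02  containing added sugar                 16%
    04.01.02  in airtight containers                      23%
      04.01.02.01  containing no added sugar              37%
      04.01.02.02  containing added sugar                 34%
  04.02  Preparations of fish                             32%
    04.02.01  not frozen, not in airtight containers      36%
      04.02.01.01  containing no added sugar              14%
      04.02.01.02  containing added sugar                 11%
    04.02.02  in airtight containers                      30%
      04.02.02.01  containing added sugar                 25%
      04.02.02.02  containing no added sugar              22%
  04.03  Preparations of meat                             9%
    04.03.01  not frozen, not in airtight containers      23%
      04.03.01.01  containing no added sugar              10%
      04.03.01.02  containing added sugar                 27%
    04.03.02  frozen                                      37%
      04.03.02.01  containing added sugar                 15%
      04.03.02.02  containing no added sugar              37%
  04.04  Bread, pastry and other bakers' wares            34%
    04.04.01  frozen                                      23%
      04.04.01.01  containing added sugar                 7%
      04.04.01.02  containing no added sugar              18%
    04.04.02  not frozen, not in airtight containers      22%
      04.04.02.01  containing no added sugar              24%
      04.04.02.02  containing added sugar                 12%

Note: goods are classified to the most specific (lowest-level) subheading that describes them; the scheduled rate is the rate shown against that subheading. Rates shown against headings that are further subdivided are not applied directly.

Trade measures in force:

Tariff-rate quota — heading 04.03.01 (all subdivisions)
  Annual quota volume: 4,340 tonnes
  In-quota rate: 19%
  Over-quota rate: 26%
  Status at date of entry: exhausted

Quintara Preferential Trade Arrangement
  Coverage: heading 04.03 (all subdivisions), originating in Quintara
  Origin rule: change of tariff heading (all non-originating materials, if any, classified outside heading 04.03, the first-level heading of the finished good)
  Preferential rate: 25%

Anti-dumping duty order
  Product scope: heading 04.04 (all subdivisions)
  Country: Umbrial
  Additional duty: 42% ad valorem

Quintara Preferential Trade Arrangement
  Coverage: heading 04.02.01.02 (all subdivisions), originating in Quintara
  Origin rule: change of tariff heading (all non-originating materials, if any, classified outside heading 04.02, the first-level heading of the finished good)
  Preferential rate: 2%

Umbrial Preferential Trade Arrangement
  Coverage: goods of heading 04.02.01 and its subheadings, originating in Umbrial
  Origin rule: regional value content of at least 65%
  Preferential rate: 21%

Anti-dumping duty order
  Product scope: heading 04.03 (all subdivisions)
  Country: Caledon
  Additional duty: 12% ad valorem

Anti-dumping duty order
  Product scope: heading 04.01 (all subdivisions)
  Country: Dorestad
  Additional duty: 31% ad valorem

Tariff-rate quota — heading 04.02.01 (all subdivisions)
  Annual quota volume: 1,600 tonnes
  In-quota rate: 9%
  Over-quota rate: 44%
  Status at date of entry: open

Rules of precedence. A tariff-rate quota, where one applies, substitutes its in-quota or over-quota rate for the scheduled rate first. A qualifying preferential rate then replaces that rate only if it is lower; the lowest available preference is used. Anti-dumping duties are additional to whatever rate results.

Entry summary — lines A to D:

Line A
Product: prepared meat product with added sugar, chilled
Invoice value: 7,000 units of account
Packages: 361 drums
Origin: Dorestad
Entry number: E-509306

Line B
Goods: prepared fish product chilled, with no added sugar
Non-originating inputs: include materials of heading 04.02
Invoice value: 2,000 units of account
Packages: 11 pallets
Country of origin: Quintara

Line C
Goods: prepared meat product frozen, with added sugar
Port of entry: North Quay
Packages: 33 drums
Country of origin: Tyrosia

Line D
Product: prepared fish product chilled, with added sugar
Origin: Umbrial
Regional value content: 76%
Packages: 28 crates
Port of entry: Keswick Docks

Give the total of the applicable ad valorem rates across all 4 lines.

Line A: prepared meat product → 04.03; chilled → 04.03.01; with added sugar → 04.03.01.02. Scheduled 27%. quota on 04.03.01 exhausted → over-quota 26%. → 26%.
Line B: prepared fish product → 04.02; chilled → 04.02.01; with no added sugar → 04.02.01.01. Scheduled 14%. quota on 04.02.01 open → in-quota 9%; Quintara agreement on 04.03: 04.02.01.01 not covered; Quintara agreement on 04.02.01.02: 04.02.01.01 not covered. → 9%.
Line C: prepared meat product → 04.03; frozen → 04.03.02; with added sugar → 04.03.02.01. Scheduled 15%. No special measure applies. → 15%.
Line D: prepared fish product → 04.02; chilled → 04.02.01; with added sugar → 04.02.01.02. Scheduled 11%. quota on 04.02.01 open → in-quota 9%; Umbrial agreement on 04.02.01: RVC ≥ 65% → 21% available; preference 21% not lower than 9% → no reduction. → 9%.
Sum: 26% + 9% + 15% + 9% = 59%.

59%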